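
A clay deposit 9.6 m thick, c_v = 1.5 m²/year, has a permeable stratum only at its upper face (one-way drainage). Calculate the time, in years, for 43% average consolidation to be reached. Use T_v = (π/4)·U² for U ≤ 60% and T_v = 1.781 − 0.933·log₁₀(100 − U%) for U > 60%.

Drainage path length: H_d = H = 9.6 m (single drainage).
U ≤ 60%: T_v = (π/4)·U² = (π/4)×0.43² = 0.14522.
t = T_v·H_d²/c_v = 0.14522×9.6²/1.5 = 8.922 years.

t ≈ 8.92 years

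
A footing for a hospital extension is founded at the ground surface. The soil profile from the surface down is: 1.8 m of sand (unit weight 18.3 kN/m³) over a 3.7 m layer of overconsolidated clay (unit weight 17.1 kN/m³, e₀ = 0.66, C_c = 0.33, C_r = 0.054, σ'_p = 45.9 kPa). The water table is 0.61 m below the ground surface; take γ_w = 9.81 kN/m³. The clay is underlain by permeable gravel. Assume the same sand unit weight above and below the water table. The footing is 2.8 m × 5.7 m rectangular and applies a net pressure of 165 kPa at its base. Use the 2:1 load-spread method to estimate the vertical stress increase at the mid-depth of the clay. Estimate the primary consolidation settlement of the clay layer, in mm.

Mid-depth of clay below the ground surface: z = 1.8 + 3.7/2 = 3.65 m.
Total vertical stress at mid-clay: σ_v = 18.3×1.8 + 17.1×1.85 = 64.575 kPa.
Pore pressure: u = 9.81×(3.65 − 0.61) = 29.822 kPa.
Initial effective stress: σ'_0 = σ_v − u = 64.575 − 29.822 = 34.753 kPa.
Stress increase at mid-clay by the 2:1 spreading method:
Δσ = qBL/((B+z)(L+z)) = 165×2.8×5.7/((2.8+3.65)(5.7+3.65)) = 43.666 kPa
Final effective stress: σ'_f = 34.753 + 43.666 = 78.419 kPa.
σ'_f = 78.419 > σ'_p = 45.9 kPa, so the stress path crosses the preconsolidation pressure — recompression up to σ'_p, then virgin compression beyond:
S_c = H/(1+e₀)·[C_r·log₁₀(σ'_p/σ'_0) + C_c·log₁₀(σ'_f/σ'_p)]
    = 3.7/1.66 × [0.054×log₁₀(45.9/34.753) + 0.33×log₁₀(78.419/45.9)]
    = 2.2289 × [0.0065243 + 0.076761] = 0.1856 m

S_c ≈ 186 mm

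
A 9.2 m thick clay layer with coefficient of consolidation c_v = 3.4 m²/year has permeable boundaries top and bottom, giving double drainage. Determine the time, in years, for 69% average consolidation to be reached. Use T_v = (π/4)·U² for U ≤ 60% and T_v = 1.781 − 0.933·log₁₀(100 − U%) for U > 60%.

t ≈ 2.42 years

Drainage path length: H_d = H/2 = 4.6 m (double drainage).
U > 60%: T_v = 1.781 − 0.933·log₁₀(100 − 69) = 0.38956.
t = T_v·H_d²/c_v = 0.38956×4.6²/3.4 = 2.424 years.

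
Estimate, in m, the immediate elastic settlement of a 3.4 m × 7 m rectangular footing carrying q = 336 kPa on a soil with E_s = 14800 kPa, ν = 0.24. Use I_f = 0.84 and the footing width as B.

S_e ≈ 0.0611 m

Immediate (elastic) settlement: S_e = q·B·(1−ν²)/E_s · I_f.
S_e = 336 × 3.4 × (1 − 0.24²) / 14800 × 0.84
    = 336 × 3.4 × 0.9424 / 14800 × 0.84
    = 0.0611 m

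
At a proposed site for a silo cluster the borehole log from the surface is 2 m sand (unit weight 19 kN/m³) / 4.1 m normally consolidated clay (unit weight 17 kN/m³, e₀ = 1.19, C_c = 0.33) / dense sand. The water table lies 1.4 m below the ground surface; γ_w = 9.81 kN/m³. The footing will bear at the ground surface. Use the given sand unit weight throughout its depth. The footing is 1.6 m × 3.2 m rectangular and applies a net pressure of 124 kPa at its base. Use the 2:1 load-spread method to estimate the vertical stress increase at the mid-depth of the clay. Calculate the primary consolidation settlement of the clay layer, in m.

Mid-depth of clay below the ground surface: z = 2 + 4.1/2 = 4.05 m.
Total vertical stress at mid-clay: σ_v = 19×2 + 17×2.05 = 72.85 kPa.
Pore pressure: u = 9.81×(4.05 − 1.4) = 25.997 kPa.
Initial effective stress: σ'_0 = σ_v − u = 72.85 − 25.997 = 46.853 kPa.
Stress increase at mid-clay by the 2:1 spreading method:
Δσ = qBL/((B+z)(L+z)) = 124×1.6×3.2/((1.6+4.05)(3.2+4.05)) = 15.499 kPa
Final effective stress: σ'_f = σ'_0 + Δσ = 46.853 + 15.499 = 62.352 kPa.
Normally consolidated clay, so the full stress increment lies on the virgin compression line:
S_c = C_c·H/(1+e₀)·log₁₀(σ'_f/σ'_0) = 0.33×4.1/(1+1.19)×log₁₀(62.352/46.853)
    = 0.61781 × 0.12411 = 0.07668 m

S_c ≈ 0.0767 m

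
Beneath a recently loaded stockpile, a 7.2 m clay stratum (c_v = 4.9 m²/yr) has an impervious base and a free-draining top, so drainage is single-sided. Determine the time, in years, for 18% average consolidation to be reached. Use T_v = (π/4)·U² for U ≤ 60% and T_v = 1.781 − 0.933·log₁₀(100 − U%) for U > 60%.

t ≈ 0.269 years

Drainage path length: H_d = H = 7.2 m (single drainage).
U ≤ 60%: T_v = (π/4)·U² = (π/4)×0.18² = 0.025447.
t = T_v·H_d²/c_v = 0.025447×7.2²/4.9 = 0.2692 years.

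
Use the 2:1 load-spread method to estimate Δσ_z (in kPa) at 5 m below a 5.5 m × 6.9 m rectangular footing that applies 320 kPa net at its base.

By the 2:1 method the load spreads at 1 horizontal : 2 vertical, so at depth z the loaded area has grown by z in each plan dimension:
Δσ = qBL/((B+z)(L+z)) = 320×5.5×6.9/((5.5+5)(6.9+5)) = 97.191 kPa

Δσ_z ≈ 97.2 kPa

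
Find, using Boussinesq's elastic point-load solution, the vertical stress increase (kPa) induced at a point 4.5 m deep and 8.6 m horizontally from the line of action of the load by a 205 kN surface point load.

Δσ_z ≈ 0.104 kPa

Boussinesq vertical stress below a point load on an elastic half-space:
Δσ_z = 3P/(2πz²) · [1 + (r/z)²]^(−5/2)
r/z = 8.6/4.5 = 1.9111; [1+(r/z)²]^(−5/2) = 0.02142.
Δσ_z = 3×205/(2π×4.5²) × 0.02142 = 4.8336 × 0.02142 = 0.1035 kPa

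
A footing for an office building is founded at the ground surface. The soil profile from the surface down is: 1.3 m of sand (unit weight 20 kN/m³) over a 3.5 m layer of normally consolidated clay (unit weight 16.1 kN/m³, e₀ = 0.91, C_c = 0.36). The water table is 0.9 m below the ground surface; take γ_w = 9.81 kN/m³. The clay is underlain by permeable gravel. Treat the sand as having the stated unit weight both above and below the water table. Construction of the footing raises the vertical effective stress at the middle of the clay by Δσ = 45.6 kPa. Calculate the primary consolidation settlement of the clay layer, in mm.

Mid-depth of clay below the ground surface: z = 1.3 + 3.5/2 = 3.05 m.
Total vertical stress at mid-clay: σ_v = 20×1.3 + 16.1×1.75 = 54.175 kPa.
Pore pressure: u = 9.81×(3.05 − 0.9) = 21.091 kPa.
Initial effective stress: σ'_0 = σ_v − u = 54.175 − 21.091 = 33.084 kPa.
Final effective stress: σ'_f = σ'_0 + Δσ = 33.084 + 45.6 = 78.684 kPa.
Normally consolidated clay, so the full stress increment lies on the virgin compression line:
S_c = C_c·H/(1+e₀)·log₁₀(σ'_f/σ'_0) = 0.36×3.5/(1+0.91)×log₁₀(78.684/33.084)
    = 0.65969 × 0.37627 = 0.2482 m

S_c ≈ 248 mm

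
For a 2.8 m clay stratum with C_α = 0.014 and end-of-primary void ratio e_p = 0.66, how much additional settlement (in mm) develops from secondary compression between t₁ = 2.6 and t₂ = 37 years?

S_s ≈ 27.2 mm

Secondary compression: S_s = C_α·H/(1+e_p)·log₁₀(t₂/t₁)
S_s = 0.014×2.8/(1+0.66)×log₁₀(37/2.6)
    = 0.02361 × 1.153 = 0.02723 m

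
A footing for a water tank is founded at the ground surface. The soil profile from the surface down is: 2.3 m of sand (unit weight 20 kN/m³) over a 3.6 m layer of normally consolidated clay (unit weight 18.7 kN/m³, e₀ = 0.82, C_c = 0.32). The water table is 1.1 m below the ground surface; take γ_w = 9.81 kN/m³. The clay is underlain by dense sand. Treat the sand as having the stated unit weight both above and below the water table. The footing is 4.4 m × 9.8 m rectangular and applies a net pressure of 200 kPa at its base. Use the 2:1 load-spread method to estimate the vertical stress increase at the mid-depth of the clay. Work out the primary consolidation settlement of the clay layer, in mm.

S_c ≈ 247 mm

Mid-depth of clay below the ground surface: z = 2.3 + 3.6/2 = 4.1 m.
Total vertical stress at mid-clay: σ_v = 20×2.3 + 18.7×1.8 = 79.66 kPa.
Pore pressure: u = 9.81×(4.1 − 1.1) = 29.43 kPa.
Initial effective stress: σ'_0 = σ_v − u = 79.66 − 29.43 = 50.23 kPa.
Stress increase at mid-clay by the 2:1 spreading method:
Δσ = qBL/((B+z)(L+z)) = 200×4.4×9.8/((4.4+4.1)(9.8+4.1)) = 72.992 kPa
Final effective stress: σ'_f = σ'_0 + Δσ = 50.23 + 72.992 = 123.22 kPa.
Normally consolidated clay, so the full stress increment lies on the virgin compression line:
S_c = C_c·H/(1+e₀)·log₁₀(σ'_f/σ'_0) = 0.32×3.6/(1+0.82)×log₁₀(123.22/50.23)
    = 0.63297 × 0.38972 = 0.2467 m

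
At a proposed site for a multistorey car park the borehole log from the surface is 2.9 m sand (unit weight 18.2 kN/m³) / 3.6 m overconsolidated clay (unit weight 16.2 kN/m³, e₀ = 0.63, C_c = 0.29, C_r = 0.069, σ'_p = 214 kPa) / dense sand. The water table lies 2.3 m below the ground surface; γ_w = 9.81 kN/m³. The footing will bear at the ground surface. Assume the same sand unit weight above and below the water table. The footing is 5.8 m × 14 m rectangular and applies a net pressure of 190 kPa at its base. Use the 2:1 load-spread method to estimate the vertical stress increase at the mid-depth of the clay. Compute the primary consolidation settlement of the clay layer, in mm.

Mid-depth of clay below the ground surface: z = 2.9 + 3.6/2 = 4.7 m.
Total vertical stress at mid-clay: σ_v = 18.2×2.9 + 16.2×1.8 = 81.94 kPa.
Pore pressure: u = 9.81×(4.7 − 2.3) = 23.544 kPa.
Initial effective stress: σ'_0 = σ_v − u = 81.94 − 23.544 = 58.396 kPa.
Stress increase at mid-clay by the 2:1 spreading method:
Δσ = qBL/((B+z)(L+z)) = 190×5.8×14/((5.8+4.7)(14+4.7)) = 78.574 kPa
Final effective stress: σ'_f = 58.396 + 78.574 = 136.97 kPa.
σ'_f = 136.97 ≤ σ'_p = 214 kPa, so the clay remains overconsolidated and only the recompression index applies:
S_c = C_r·H/(1+e₀)·log₁₀(σ'_f/σ'_0) = 0.069×3.6/1.63×log₁₀(136.97/58.396)
    = 0.15239 × 0.37024 = 0.05642 m

S_c ≈ 56.4 mm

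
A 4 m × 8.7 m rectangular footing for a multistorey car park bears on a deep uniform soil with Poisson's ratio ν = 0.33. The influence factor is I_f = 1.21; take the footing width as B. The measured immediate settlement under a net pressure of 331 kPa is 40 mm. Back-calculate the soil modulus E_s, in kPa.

E_s ≈ 35700 kPa

S_e = q·B·(1−ν²)/E_s · I_f  ⇒  E_s = q·B·(1−ν²)·I_f / S_e.
E_s = 331 × 4 × 0.8911 × 1.21 / 0.04 = 35690 kPa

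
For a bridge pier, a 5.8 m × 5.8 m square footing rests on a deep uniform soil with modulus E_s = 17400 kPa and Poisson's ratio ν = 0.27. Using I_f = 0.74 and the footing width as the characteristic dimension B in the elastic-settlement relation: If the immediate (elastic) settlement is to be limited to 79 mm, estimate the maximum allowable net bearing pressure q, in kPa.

q ≈ 345 kPa

S_e = q·B·(1−ν²)/E_s · I_f  ⇒  q = S_e·E_s / (B·(1−ν²)·I_f).
q = 0.079 × 17400 / (5.8 × 0.9271 × 0.74) = 345.5 kPa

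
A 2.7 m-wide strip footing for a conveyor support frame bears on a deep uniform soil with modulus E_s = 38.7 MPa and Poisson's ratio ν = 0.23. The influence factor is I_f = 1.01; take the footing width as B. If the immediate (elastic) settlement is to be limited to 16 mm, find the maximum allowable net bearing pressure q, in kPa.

q ≈ 240 kPa

E_s = 38.7 MPa = 38700 kPa.
S_e = q·B·(1−ν²)/E_s · I_f  ⇒  q = S_e·E_s / (B·(1−ν²)·I_f).
q = 0.016 × 38700 / (2.7 × 0.9471 × 1.01) = 239.7 kPa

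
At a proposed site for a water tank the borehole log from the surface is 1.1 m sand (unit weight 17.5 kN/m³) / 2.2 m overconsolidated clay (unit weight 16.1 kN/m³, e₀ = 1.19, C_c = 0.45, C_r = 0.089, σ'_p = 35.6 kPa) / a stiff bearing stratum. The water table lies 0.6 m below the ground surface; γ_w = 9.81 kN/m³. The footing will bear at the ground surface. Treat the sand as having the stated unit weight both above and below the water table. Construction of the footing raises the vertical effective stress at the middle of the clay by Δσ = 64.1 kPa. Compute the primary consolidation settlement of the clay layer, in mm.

Mid-depth of clay below the ground surface: z = 1.1 + 2.2/2 = 2.2 m.
Total vertical stress at mid-clay: σ_v = 17.5×1.1 + 16.1×1.1 = 36.96 kPa.
Pore pressure: u = 9.81×(2.2 − 0.6) = 15.696 kPa.
Initial effective stress: σ'_0 = σ_v − u = 36.96 − 15.696 = 21.264 kPa.
Final effective stress: σ'_f = 21.264 + 64.1 = 85.364 kPa.
σ'_f = 85.364 > σ'_p = 35.6 kPa, so the stress path crosses the preconsolidation pressure — recompression up to σ'_p, then virgin compression beyond:
S_c = H/(1+e₀)·[C_r·log₁₀(σ'_p/σ'_0) + C_c·log₁₀(σ'_f/σ'_p)]
    = 2.2/2.19 × [0.089×log₁₀(35.6/21.264) + 0.45×log₁₀(85.364/35.6)]
    = 1.0046 × [0.019919 + 0.17092] = 0.1917 m

S_c ≈ 192 mm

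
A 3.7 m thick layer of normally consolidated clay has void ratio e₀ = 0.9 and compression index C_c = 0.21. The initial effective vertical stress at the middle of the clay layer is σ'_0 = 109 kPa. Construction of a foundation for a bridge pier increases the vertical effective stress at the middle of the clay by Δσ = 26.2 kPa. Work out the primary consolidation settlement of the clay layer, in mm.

Final effective stress: σ'_f = σ'_0 + Δσ = 109 + 26.2 = 135.2 kPa.
Normally consolidated clay, so the full stress increment lies on the virgin compression line:
S_c = C_c·H/(1+e₀)·log₁₀(σ'_f/σ'_0) = 0.21×3.7/(1+0.9)×log₁₀(135.2/109)
    = 0.40895 × 0.09355 = 0.03826 m

S_c ≈ 38.3 mm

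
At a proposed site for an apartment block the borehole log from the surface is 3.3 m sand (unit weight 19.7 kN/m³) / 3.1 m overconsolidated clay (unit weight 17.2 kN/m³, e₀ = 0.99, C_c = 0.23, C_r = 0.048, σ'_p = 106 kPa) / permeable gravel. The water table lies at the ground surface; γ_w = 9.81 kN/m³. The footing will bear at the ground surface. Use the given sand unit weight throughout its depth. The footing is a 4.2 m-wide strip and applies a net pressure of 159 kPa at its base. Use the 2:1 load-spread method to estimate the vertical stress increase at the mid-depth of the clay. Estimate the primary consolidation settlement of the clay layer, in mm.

S_c ≈ 45 mm

Mid-depth of clay below the ground surface: z = 3.3 + 3.1/2 = 4.85 m.
Total vertical stress at mid-clay: σ_v = 19.7×3.3 + 17.2×1.55 = 91.67 kPa.
Pore pressure: u = 9.81×(4.85 − 0) = 47.578 kPa.
Initial effective stress: σ'_0 = σ_v − u = 91.67 − 47.578 = 44.092 kPa.
Stress increase at mid-clay by the 2:1 spreading method:
Δσ = qB/(B+z) = 159×4.2/(4.2+4.85) = 73.79 kPa
Final effective stress: σ'_f = 44.092 + 73.79 = 117.88 kPa.
σ'_f = 117.88 > σ'_p = 106 kPa, so the stress path crosses the preconsolidation pressure — recompression up to σ'_p, then virgin compression beyond:
S_c = H/(1+e₀)·[C_r·log₁₀(σ'_p/σ'_0) + C_c·log₁₀(σ'_f/σ'_p)]
    = 3.1/1.99 × [0.048×log₁₀(106/44.092) + 0.23×log₁₀(117.88/106)]
    = 1.5578 × [0.018285 + 0.010611] = 0.04501 m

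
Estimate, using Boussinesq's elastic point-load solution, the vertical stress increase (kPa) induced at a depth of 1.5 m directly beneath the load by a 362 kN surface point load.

Δσ_z ≈ 76.8 kPa

Boussinesq vertical stress below a point load on an elastic half-space:
Δσ_z = 3P/(2πz²) · [1 + (r/z)²]^(−5/2)
r/z = 0/1.5 = 0; [1+(r/z)²]^(−5/2) = 1.
Δσ_z = 3×362/(2π×1.5²) × 1 = 76.819 × 1 = 76.82 kPa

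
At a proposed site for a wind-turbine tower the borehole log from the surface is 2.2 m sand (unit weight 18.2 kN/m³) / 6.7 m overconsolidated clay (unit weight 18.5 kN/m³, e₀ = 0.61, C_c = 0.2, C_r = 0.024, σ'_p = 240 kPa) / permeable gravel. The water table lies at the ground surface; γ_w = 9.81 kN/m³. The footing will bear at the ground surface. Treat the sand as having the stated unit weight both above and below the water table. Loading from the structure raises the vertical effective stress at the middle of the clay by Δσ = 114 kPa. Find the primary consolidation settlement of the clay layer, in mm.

Mid-depth of clay below the ground surface: z = 2.2 + 6.7/2 = 5.55 m.
Total vertical stress at mid-clay: σ_v = 18.2×2.2 + 18.5×3.35 = 102.02 kPa.
Pore pressure: u = 9.81×(5.55 − 0) = 54.446 kPa.
Initial effective stress: σ'_0 = σ_v − u = 102.02 − 54.446 = 47.574 kPa.
Final effective stress: σ'_f = 47.574 + 114 = 161.57 kPa.
σ'_f = 161.57 ≤ σ'_p = 240 kPa, so the clay remains overconsolidated and only the recompression index applies:
S_c = C_r·H/(1+e₀)·log₁₀(σ'_f/σ'_0) = 0.024×6.7/1.61×log₁₀(161.57/47.574)
    = 0.099876 × 0.53099 = 0.05303 m

S_c ≈ 53 mm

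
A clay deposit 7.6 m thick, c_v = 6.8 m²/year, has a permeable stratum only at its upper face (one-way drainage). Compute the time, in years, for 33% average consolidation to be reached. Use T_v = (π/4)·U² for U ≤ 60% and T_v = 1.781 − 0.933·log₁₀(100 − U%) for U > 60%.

Drainage path length: H_d = H = 7.6 m (single drainage).
U ≤ 60%: T_v = (π/4)·U² = (π/4)×0.33² = 0.08553.
t = T_v·H_d²/c_v = 0.08553×7.6²/6.8 = 0.7265 years.

t ≈ 0.727 years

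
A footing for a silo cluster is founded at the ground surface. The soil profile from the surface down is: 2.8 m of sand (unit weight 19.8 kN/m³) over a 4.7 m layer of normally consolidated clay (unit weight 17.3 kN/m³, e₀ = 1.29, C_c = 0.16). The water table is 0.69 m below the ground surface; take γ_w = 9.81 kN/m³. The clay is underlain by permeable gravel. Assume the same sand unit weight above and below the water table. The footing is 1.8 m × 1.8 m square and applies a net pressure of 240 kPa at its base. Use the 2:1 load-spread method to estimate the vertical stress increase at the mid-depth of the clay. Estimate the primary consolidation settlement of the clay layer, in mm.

S_c ≈ 38.2 mm

Mid-depth of clay below the ground surface: z = 2.8 + 4.7/2 = 5.15 m.
Total vertical stress at mid-clay: σ_v = 19.8×2.8 + 17.3×2.35 = 96.095 kPa.
Pore pressure: u = 9.81×(5.15 − 0.69) = 43.753 kPa.
Initial effective stress: σ'_0 = σ_v − u = 96.095 − 43.753 = 52.342 kPa.
Stress increase at mid-clay by the 2:1 spreading method:
Δσ = qBL/((B+z)(L+z)) = 240×1.8×1.8/((1.8+5.15)(1.8+5.15)) = 16.099 kPa
Final effective stress: σ'_f = σ'_0 + Δσ = 52.342 + 16.099 = 68.441 kPa.
Normally consolidated clay, so the full stress increment lies on the virgin compression line:
S_c = C_c·H/(1+e₀)·log₁₀(σ'_f/σ'_0) = 0.16×4.7/(1+1.29)×log₁₀(68.441/52.342)
    = 0.32838 × 0.11647 = 0.03825 m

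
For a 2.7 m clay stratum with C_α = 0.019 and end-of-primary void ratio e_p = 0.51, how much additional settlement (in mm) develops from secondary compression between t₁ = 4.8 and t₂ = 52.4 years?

S_s ≈ 35.3 mm

Secondary compression: S_s = C_α·H/(1+e_p)·log₁₀(t₂/t₁)
S_s = 0.019×2.7/(1+0.51)×log₁₀(52.4/4.8)
    = 0.03397 × 1.038 = 0.03527 m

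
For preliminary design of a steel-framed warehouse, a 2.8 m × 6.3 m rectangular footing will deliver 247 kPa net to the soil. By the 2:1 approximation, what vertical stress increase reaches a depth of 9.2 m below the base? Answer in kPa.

By the 2:1 method the load spreads at 1 horizontal : 2 vertical, so at depth z the loaded area has grown by z in each plan dimension:
Δσ = qBL/((B+z)(L+z)) = 247×2.8×6.3/((2.8+9.2)(6.3+9.2)) = 23.425 kPa

Δσ_z ≈ 23.4 kPa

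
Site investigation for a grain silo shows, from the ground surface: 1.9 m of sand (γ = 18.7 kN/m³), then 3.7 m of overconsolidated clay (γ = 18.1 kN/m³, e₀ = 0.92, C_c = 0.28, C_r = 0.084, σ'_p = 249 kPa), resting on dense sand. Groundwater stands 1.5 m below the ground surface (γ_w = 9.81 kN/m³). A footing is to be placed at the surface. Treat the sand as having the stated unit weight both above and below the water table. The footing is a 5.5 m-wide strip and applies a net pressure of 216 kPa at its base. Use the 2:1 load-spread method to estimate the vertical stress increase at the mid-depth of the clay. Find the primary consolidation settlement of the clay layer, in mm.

Mid-depth of clay below the ground surface: z = 1.9 + 3.7/2 = 3.75 m.
Total vertical stress at mid-clay: σ_v = 18.7×1.9 + 18.1×1.85 = 69.015 kPa.
Pore pressure: u = 9.81×(3.75 − 1.5) = 22.073 kPa.
Initial effective stress: σ'_0 = σ_v − u = 69.015 − 22.073 = 46.942 kPa.
Stress increase at mid-clay by the 2:1 spreading method:
Δσ = qB/(B+z) = 216×5.5/(5.5+3.75) = 128.43 kPa
Final effective stress: σ'_f = 46.942 + 128.43 = 175.37 kPa.
σ'_f = 175.37 ≤ σ'_p = 249 kPa, so the clay remains overconsolidated and only the recompression index applies:
S_c = C_r·H/(1+e₀)·log₁₀(σ'_f/σ'_0) = 0.084×3.7/1.92×log₁₀(175.37/46.942)
    = 0.16188 × 0.57239 = 0.09266 m

S_c ≈ 92.7 mm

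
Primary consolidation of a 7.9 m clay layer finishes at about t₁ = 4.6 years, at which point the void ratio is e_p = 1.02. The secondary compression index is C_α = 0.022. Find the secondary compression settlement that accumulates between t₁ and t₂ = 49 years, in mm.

Secondary compression: S_s = C_α·H/(1+e_p)·log₁₀(t₂/t₁)
S_s = 0.022×7.9/(1+1.02)×log₁₀(49/4.6)
    = 0.08604 × 1.027 = 0.0884 m

S_s ≈ 88.4 mm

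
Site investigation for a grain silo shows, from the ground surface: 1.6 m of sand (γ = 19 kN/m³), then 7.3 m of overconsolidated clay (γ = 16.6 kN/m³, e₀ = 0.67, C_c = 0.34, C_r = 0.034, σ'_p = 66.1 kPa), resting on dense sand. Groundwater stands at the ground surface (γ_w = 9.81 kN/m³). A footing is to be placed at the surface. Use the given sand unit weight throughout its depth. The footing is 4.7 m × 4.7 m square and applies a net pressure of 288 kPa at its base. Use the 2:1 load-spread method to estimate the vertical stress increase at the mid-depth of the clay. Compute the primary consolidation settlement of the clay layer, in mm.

S_c ≈ 324 mm

Mid-depth of clay below the ground surface: z = 1.6 + 7.3/2 = 5.25 m.
Total vertical stress at mid-clay: σ_v = 19×1.6 + 16.6×3.65 = 90.99 kPa.
Pore pressure: u = 9.81×(5.25 − 0) = 51.503 kPa.
Initial effective stress: σ'_0 = σ_v − u = 90.99 − 51.503 = 39.487 kPa.
Stress increase at mid-clay by the 2:1 spreading method:
Δσ = qBL/((B+z)(L+z)) = 288×4.7×4.7/((4.7+5.25)(4.7+5.25)) = 64.26 kPa
Final effective stress: σ'_f = 39.487 + 64.26 = 103.75 kPa.
σ'_f = 103.75 > σ'_p = 66.1 kPa, so the stress path crosses the preconsolidation pressure — recompression up to σ'_p, then virgin compression beyond:
S_c = H/(1+e₀)·[C_r·log₁₀(σ'_p/σ'_0) + C_c·log₁₀(σ'_f/σ'_p)]
    = 7.3/1.67 × [0.034×log₁₀(66.1/39.487) + 0.34×log₁₀(103.75/66.1)]
    = 4.3713 × [0.0076074 + 0.066567] = 0.3242 m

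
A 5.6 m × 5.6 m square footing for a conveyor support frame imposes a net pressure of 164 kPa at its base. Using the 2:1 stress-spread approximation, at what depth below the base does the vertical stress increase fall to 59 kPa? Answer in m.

z ≈ 3.74 m

2:1 spreading — at depth z the loaded area has grown by z in each plan dimension:
qB²/(B+z)² = Δσ_z ⇒ z = B(√(q/Δσ_z) − 1) = 5.6×(√(164/59) − 1) = 3.736 m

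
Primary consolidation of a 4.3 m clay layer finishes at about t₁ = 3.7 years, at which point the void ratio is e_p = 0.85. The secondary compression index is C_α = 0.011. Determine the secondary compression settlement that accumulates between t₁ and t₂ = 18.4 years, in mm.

S_s ≈ 17.8 mm

Secondary compression: S_s = C_α·H/(1+e_p)·log₁₀(t₂/t₁)
S_s = 0.011×4.3/(1+0.85)×log₁₀(18.4/3.7)
    = 0.02557 × 0.6966 = 0.01781 m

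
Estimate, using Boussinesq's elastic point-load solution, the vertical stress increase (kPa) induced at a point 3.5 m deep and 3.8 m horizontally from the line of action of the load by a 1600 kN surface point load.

Boussinesq vertical stress below a point load on an elastic half-space:
Δσ_z = 3P/(2πz²) · [1 + (r/z)²]^(−5/2)
r/z = 3.8/3.5 = 1.0857; [1+(r/z)²]^(−5/2) = 0.14271.
Δσ_z = 3×1600/(2π×3.5²) × 0.14271 = 62.363 × 0.14271 = 8.9 kPa

Δσ_z ≈ 8.9 kPa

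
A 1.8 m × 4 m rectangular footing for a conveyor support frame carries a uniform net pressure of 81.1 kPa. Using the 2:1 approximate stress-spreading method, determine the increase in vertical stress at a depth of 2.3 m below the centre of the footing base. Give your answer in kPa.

Δσ_z ≈ 22.6 kPa

By the 2:1 method the load spreads at 1 horizontal : 2 vertical, so at depth z the loaded area has grown by z in each plan dimension:
Δσ = qBL/((B+z)(L+z)) = 81.1×1.8×4/((1.8+2.3)(4+2.3)) = 22.606 kPa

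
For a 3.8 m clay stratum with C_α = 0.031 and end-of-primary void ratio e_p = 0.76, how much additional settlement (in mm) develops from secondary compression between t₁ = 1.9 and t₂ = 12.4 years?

Secondary compression: S_s = C_α·H/(1+e_p)·log₁₀(t₂/t₁)
S_s = 0.031×3.8/(1+0.76)×log₁₀(12.4/1.9)
    = 0.06693 × 0.8147 = 0.05453 m

S_s ≈ 54.5 mm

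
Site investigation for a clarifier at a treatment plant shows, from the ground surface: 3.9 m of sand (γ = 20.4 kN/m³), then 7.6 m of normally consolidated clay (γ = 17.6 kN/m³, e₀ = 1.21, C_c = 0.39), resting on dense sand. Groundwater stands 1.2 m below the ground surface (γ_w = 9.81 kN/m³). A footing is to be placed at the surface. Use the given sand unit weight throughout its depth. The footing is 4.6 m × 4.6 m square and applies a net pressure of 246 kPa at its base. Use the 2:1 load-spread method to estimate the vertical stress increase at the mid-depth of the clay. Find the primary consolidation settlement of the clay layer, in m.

Mid-depth of clay below the ground surface: z = 3.9 + 7.6/2 = 7.7 m.
Total vertical stress at mid-clay: σ_v = 20.4×3.9 + 17.6×3.8 = 146.44 kPa.
Pore pressure: u = 9.81×(7.7 − 1.2) = 63.765 kPa.
Initial effective stress: σ'_0 = σ_v − u = 146.44 − 63.765 = 82.675 kPa.
Stress increase at mid-clay by the 2:1 spreading method:
Δσ = qBL/((B+z)(L+z)) = 246×4.6×4.6/((4.6+7.7)(4.6+7.7)) = 34.407 kPa
Final effective stress: σ'_f = σ'_0 + Δσ = 82.675 + 34.407 = 117.08 kPa.
Normally consolidated clay, so the full stress increment lies on the virgin compression line:
S_c = C_c·H/(1+e₀)·log₁₀(σ'_f/σ'_0) = 0.39×7.6/(1+1.21)×log₁₀(117.08/82.675)
    = 1.3412 × 0.15111 = 0.2027 m

S_c ≈ 0.203 m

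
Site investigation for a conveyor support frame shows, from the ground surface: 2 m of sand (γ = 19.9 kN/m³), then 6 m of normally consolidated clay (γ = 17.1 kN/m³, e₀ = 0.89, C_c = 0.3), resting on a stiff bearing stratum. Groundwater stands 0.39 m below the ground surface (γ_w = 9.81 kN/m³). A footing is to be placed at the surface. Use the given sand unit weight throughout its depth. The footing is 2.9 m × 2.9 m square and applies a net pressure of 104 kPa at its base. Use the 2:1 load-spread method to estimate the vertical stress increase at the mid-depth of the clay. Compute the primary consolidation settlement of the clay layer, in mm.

S_c ≈ 110 mm

Mid-depth of clay below the ground surface: z = 2 + 6/2 = 5 m.
Total vertical stress at mid-clay: σ_v = 19.9×2 + 17.1×3 = 91.1 kPa.
Pore pressure: u = 9.81×(5 − 0.39) = 45.224 kPa.
Initial effective stress: σ'_0 = σ_v − u = 91.1 − 45.224 = 45.876 kPa.
Stress increase at mid-clay by the 2:1 spreading method:
Δσ = qBL/((B+z)(L+z)) = 104×2.9×2.9/((2.9+5)(2.9+5)) = 14.014 kPa
Final effective stress: σ'_f = σ'_0 + Δσ = 45.876 + 14.014 = 59.89 kPa.
Normally consolidated clay, so the full stress increment lies on the virgin compression line:
S_c = C_c·H/(1+e₀)·log₁₀(σ'_f/σ'_0) = 0.3×6/(1+0.89)×log₁₀(59.89/45.876)
    = 0.95238 × 0.11577 = 0.1103 m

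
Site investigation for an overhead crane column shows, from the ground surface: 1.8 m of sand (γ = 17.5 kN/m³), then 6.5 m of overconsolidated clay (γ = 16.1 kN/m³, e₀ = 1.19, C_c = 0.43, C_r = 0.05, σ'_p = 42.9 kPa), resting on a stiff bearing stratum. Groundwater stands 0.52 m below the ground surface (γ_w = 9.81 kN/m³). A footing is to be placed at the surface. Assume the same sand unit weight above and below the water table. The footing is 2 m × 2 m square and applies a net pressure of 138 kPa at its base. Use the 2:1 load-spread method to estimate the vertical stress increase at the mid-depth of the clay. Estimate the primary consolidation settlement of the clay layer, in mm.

S_c ≈ 95.8 mm

Mid-depth of clay below the ground surface: z = 1.8 + 6.5/2 = 5.05 m.
Total vertical stress at mid-clay: σ_v = 17.5×1.8 + 16.1×3.25 = 83.825 kPa.
Pore pressure: u = 9.81×(5.05 − 0.52) = 44.439 kPa.
Initial effective stress: σ'_0 = σ_v − u = 83.825 − 44.439 = 39.386 kPa.
Stress increase at mid-clay by the 2:1 spreading method:
Δσ = qBL/((B+z)(L+z)) = 138×2×2/((2+5.05)(2+5.05)) = 11.106 kPa
Final effective stress: σ'_f = 39.386 + 11.106 = 50.492 kPa.
σ'_f = 50.492 > σ'_p = 42.9 kPa, so the stress path crosses the preconsolidation pressure — recompression up to σ'_p, then virgin compression beyond:
S_c = H/(1+e₀)·[C_r·log₁₀(σ'_p/σ'_0) + C_c·log₁₀(σ'_f/σ'_p)]
    = 6.5/2.19 × [0.05×log₁₀(42.9/39.386) + 0.43×log₁₀(50.492/42.9)]
    = 2.968 × [0.0018558 + 0.030429] = 0.09582 m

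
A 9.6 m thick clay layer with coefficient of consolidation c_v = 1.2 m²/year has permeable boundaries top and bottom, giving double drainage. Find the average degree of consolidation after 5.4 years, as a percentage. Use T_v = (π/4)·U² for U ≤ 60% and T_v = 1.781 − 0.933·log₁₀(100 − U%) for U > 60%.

Drainage path length: H_d = H/2 = 4.8 m (double drainage).
T_v = c_v·t/H_d² = 1.2×5.4/4.8² = 0.28125.
T_v = 0.28125 corresponds to the U ≤ 60% branch:
U = √(4T_v/π) = 0.5984

U ≈ 59.8 %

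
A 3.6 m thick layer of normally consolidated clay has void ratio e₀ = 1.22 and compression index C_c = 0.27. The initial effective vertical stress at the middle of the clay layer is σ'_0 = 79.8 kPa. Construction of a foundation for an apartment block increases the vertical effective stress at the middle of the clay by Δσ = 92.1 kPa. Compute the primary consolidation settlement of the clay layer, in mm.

S_c ≈ 146 mm

Final effective stress: σ'_f = σ'_0 + Δσ = 79.8 + 92.1 = 171.9 kPa.
Normally consolidated clay, so the full stress increment lies on the virgin compression line:
S_c = C_c·H/(1+e₀)·log₁₀(σ'_f/σ'_0) = 0.27×3.6/(1+1.22)×log₁₀(171.9/79.8)
    = 0.43784 × 0.33327 = 0.1459 m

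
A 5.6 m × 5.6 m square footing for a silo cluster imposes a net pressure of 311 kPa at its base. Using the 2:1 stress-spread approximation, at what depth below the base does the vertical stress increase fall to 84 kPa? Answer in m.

z ≈ 5.18 m

2:1 spreading — at depth z the loaded area has grown by z in each plan dimension:
qB²/(B+z)² = Δσ_z ⇒ z = B(√(q/Δσ_z) − 1) = 5.6×(√(311/84) − 1) = 5.175 m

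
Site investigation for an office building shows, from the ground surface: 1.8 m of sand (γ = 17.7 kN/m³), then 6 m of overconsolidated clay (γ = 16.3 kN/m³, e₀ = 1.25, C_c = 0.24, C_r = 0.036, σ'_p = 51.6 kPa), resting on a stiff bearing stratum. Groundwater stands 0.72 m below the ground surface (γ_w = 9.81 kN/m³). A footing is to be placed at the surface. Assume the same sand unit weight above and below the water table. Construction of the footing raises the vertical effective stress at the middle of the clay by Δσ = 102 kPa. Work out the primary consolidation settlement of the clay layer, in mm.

Mid-depth of clay below the ground surface: z = 1.8 + 6/2 = 4.8 m.
Total vertical stress at mid-clay: σ_v = 17.7×1.8 + 16.3×3 = 80.76 kPa.
Pore pressure: u = 9.81×(4.8 − 0.72) = 40.025 kPa.
Initial effective stress: σ'_0 = σ_v − u = 80.76 − 40.025 = 40.735 kPa.
Final effective stress: σ'_f = 40.735 + 102 = 142.74 kPa.
σ'_f = 142.74 > σ'_p = 51.6 kPa, so the stress path crosses the preconsolidation pressure — recompression up to σ'_p, then virgin compression beyond:
S_c = H/(1+e₀)·[C_r·log₁₀(σ'_p/σ'_0) + C_c·log₁₀(σ'_f/σ'_p)]
    = 6/2.25 × [0.036×log₁₀(51.6/40.735) + 0.24×log₁₀(142.74/51.6)]
    = 2.6667 × [0.0036966 + 0.10606] = 0.2927 m

S_c ≈ 293 mm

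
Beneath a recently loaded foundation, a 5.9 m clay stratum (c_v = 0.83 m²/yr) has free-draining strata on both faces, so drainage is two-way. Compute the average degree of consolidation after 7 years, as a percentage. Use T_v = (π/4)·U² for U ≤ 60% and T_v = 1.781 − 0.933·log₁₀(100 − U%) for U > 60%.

Drainage path length: H_d = H/2 = 2.95 m (double drainage).
T_v = c_v·t/H_d² = 0.83×7/2.95² = 0.66762.
T_v = 0.66762 corresponds to the U > 60% branch:
U = 1 − 10^((1.781 − T_v)/0.933)/100 = 0.8439

U ≈ 84.4 %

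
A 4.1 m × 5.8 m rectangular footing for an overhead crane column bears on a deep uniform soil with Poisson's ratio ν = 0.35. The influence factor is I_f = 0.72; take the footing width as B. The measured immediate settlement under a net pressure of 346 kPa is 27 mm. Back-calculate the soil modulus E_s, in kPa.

S_e = q·B·(1−ν²)/E_s · I_f  ⇒  E_s = q·B·(1−ν²)·I_f / S_e.
E_s = 346 × 4.1 × 0.8775 × 0.72 / 0.027 = 33200 kPa

E_s ≈ 33200 kPa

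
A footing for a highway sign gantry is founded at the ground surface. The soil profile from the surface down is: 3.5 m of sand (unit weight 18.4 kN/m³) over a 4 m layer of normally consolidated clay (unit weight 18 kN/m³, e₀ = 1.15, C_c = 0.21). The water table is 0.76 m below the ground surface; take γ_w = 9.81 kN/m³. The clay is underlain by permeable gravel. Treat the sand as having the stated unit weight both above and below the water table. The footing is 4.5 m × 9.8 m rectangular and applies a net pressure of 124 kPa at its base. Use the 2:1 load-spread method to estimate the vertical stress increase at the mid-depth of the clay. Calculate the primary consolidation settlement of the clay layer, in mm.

Mid-depth of clay below the ground surface: z = 3.5 + 4/2 = 5.5 m.
Total vertical stress at mid-clay: σ_v = 18.4×3.5 + 18×2 = 100.4 kPa.
Pore pressure: u = 9.81×(5.5 − 0.76) = 46.499 kPa.
Initial effective stress: σ'_0 = σ_v − u = 100.4 − 46.499 = 53.901 kPa.
Stress increase at mid-clay by the 2:1 spreading method:
Δσ = qBL/((B+z)(L+z)) = 124×4.5×9.8/((4.5+5.5)(9.8+5.5)) = 35.741 kPa
Final effective stress: σ'_f = σ'_0 + Δσ = 53.901 + 35.741 = 89.642 kPa.
Normally consolidated clay, so the full stress increment lies on the virgin compression line:
S_c = C_c·H/(1+e₀)·log₁₀(σ'_f/σ'_0) = 0.21×4/(1+1.15)×log₁₀(89.642/53.901)
    = 0.3907 × 0.22091 = 0.08631 m

S_c ≈ 86.3 mm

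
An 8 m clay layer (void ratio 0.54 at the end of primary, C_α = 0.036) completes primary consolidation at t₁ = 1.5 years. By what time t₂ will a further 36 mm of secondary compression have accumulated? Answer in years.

t₂ ≈ 2.34 years

S_s = C_α·H/(1+e_p)·log₁₀(t₂/t₁) ⇒ log₁₀(t₂/t₁) = S_s·(1+e_p)/(C_α·H).
log₁₀(t₂/t₁) = 0.036 × (1+0.54) / (0.036×8) = 0.1925
t₂ = t₁ × 10^0.1925 = 1.5 × 1.558 = 2.337 years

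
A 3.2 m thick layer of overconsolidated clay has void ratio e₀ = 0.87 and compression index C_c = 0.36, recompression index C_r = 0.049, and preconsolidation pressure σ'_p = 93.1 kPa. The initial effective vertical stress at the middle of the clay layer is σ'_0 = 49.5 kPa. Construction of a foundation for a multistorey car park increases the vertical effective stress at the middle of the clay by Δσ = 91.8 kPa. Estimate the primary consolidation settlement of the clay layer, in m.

S_c ≈ 0.135 m

Final effective stress: σ'_f = 49.5 + 91.8 = 141.3 kPa.
σ'_f = 141.3 > σ'_p = 93.1 kPa, so the stress path crosses the preconsolidation pressure — recompression up to σ'_p, then virgin compression beyond:
S_c = H/(1+e₀)·[C_r·log₁₀(σ'_p/σ'_0) + C_c·log₁₀(σ'_f/σ'_p)]
    = 3.2/1.87 × [0.049×log₁₀(93.1/49.5) + 0.36×log₁₀(141.3/93.1)]
    = 1.7112 × [0.013443 + 0.065229] = 0.1346 m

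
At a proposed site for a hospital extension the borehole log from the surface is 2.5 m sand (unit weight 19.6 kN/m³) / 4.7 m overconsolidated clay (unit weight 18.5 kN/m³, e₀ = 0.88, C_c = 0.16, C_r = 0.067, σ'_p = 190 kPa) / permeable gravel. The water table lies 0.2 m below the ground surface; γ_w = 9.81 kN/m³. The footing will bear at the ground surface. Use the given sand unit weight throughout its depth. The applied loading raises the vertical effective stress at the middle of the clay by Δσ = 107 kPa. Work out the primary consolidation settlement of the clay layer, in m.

S_c ≈ 0.0865 m

Mid-depth of clay below the ground surface: z = 2.5 + 4.7/2 = 4.85 m.
Total vertical stress at mid-clay: σ_v = 19.6×2.5 + 18.5×2.35 = 92.475 kPa.
Pore pressure: u = 9.81×(4.85 − 0.2) = 45.617 kPa.
Initial effective stress: σ'_0 = σ_v − u = 92.475 − 45.617 = 46.858 kPa.
Final effective stress: σ'_f = 46.858 + 107 = 153.86 kPa.
σ'_f = 153.86 ≤ σ'_p = 190 kPa, so the clay remains overconsolidated and only the recompression index applies:
S_c = C_r·H/(1+e₀)·log₁₀(σ'_f/σ'_0) = 0.067×4.7/1.88×log₁₀(153.86/46.858)
    = 0.1675 × 0.51634 = 0.08649 m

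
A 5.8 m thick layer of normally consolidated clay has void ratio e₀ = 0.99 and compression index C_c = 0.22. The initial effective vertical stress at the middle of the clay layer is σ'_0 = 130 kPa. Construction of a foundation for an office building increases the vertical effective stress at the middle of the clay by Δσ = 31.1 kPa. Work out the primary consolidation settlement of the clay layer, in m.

Final effective stress: σ'_f = σ'_0 + Δσ = 130 + 31.1 = 161.1 kPa.
Normally consolidated clay, so the full stress increment lies on the virgin compression line:
S_c = C_c·H/(1+e₀)·log₁₀(σ'_f/σ'_0) = 0.22×5.8/(1+0.99)×log₁₀(161.1/130)
    = 0.64121 × 0.093152 = 0.05973 m

S_c ≈ 0.0597 m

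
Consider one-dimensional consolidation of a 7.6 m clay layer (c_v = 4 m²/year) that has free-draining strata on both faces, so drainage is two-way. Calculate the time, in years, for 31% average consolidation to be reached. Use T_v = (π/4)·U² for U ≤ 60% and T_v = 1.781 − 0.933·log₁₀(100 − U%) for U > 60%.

Drainage path length: H_d = H/2 = 3.8 m (double drainage).
U ≤ 60%: T_v = (π/4)·U² = (π/4)×0.31² = 0.075477.
t = T_v·H_d²/c_v = 0.075477×3.8²/4 = 0.2725 years.

t ≈ 0.272 years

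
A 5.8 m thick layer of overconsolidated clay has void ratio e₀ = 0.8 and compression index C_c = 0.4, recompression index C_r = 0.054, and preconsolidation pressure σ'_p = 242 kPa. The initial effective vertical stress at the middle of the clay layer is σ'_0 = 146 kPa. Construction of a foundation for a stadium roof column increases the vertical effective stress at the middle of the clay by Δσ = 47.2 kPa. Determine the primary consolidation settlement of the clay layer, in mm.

Final effective stress: σ'_f = 146 + 47.2 = 193.2 kPa.
σ'_f = 193.2 ≤ σ'_p = 242 kPa, so the clay remains overconsolidated and only the recompression index applies:
S_c = C_r·H/(1+e₀)·log₁₀(σ'_f/σ'_0) = 0.054×5.8/1.8×log₁₀(193.2/146)
    = 0.174 × 0.12165 = 0.02117 m

S_c ≈ 21.2 mm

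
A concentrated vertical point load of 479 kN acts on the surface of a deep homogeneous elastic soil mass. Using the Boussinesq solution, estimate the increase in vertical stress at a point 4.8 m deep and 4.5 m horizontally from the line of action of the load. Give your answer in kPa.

Boussinesq vertical stress below a point load on an elastic half-space:
Δσ_z = 3P/(2πz²) · [1 + (r/z)²]^(−5/2)
r/z = 4.5/4.8 = 0.9375; [1+(r/z)²]^(−5/2) = 0.20665.
Δσ_z = 3×479/(2π×4.8²) × 0.20665 = 9.9265 × 0.20665 = 2.051 kPa

Δσ_z ≈ 2.05 kPa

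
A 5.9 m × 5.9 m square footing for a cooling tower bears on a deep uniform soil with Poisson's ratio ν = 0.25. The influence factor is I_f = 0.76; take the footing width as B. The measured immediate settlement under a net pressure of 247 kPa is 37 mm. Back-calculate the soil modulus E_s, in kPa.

S_e = q·B·(1−ν²)/E_s · I_f  ⇒  E_s = q·B·(1−ν²)·I_f / S_e.
E_s = 247 × 5.9 × 0.9375 × 0.76 / 0.037 = 28060 kPa

E_s ≈ 28100 kPa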